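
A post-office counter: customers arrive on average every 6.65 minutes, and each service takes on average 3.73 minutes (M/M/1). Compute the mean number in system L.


λ = 60/6.65 = 9.0226 /hr
μ = 60/3.73 = 16.0858 /hr
ρ = λ/μ = 9.0226/16.0858 = 0.5609
L = ρ/(1−ρ) = 0.5609/0.4391 = 1.2774

Final: 1.2774


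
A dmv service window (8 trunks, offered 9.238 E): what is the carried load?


B(8,9.238) = 0.301282 (Erlang-B)
Carried load = a(1 − B) = 9.238·(1 − 0.301282) = 9.238·0.698718 = 6.4548 E

Final: 6.4548 Erlangs


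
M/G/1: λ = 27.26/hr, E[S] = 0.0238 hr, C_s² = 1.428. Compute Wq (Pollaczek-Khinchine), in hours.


ρ = λ·E[S] = 27.26·0.0238 = 0.6488
E[S²] = E[S]²(1+C_s²) = 0.0238²·(1+1.428) = 0.001375
Wq = λ·E[S²]/(2(1−ρ)) = 27.26·0.001375/(2·0.3512) = 0.05337 hr

Final: 0.05337 hr


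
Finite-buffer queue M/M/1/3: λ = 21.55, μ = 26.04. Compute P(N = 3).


ρ = λ/μ = 21.55/26.04 = 0.8276
P_K = (1−ρ)ρ^K/(1−ρ^(K+1)) = (0.1724·0.566786)/(1 − 0.469057)
= 0.097729/0.530943 = 0.184067

Final: 0.184067


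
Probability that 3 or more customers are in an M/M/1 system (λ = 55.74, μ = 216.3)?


ρ = 55.74/216.3 = 0.2577
P(N ≥ n) = ρ^n = 0.2577^3 = 0.017113

Final: 0.017113


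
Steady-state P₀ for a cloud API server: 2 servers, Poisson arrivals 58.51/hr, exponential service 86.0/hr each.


a = λ/μ = 58.51/86.0 = 0.6803; ρ = a/c = 0.3402
Σ_{k=0}^{1} a^k/k! (terms k=0..1) = 1.00000 + 0.68035 = 1.68035
Tail: a^2/(2!(1−ρ)) = 0.46287/(2·0.6598) = 0.35076
P₀ = 1/(1.68035 + 0.35076) = 1/2.03110 = 0.492343

Final: 0.492343


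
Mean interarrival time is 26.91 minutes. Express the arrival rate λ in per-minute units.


λ = 1/(interarrival time) in consistent units.
1 minute = 1 min, so λ = 1/26.91 = 0.03716 per minute

Final: 0.03716 /min


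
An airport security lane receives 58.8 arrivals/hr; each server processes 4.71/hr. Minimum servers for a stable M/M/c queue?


Stability requires cμ > λ ⇔ c > λ/μ.
λ/μ = 58.8/4.71 = 12.4841
Minimum integer c = ⌊12.4841⌋ + 1 = 13
Check: 13·4.71 = 61.23 > 58.8, while 12·4.71 = 56.52 ≤ 58.8

Final: 13 servers


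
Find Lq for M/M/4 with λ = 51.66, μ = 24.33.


a = λ/μ = 2.1233; ρ = a/4 = 0.5308
P₀ = 0.113920
Lq = P₀·a^c·ρ / (c!·(1−ρ)²) = 0.113920·20.32587·0.5308/(24·0.22012)
= 0.23266

Final: 0.23266


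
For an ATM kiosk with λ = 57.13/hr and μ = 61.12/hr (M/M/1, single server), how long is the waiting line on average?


ρ = 57.13/61.12 = 0.9347
Lq = ρ²/(1−ρ) = 0.8737/0.06528 = 13.3836

Final: 13.3836


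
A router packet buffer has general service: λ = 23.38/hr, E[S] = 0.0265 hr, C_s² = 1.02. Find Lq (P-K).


ρ = λ·E[S] = 23.38·0.0265 = 0.6196
Lq = ρ²(1+C_s²)/(2(1−ρ)) = 0.3839·(1+1.02)/(2·0.3804)
= 0.3839·2.0200/0.7609 = 1.01912

Final: 1.01912


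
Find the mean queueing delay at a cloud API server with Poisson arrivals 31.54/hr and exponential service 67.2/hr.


ρ = 31.54/67.2 = 0.4693
Wq = ρ/(μ−λ) = 0.4693/(67.2 − 31.54) = 0.4693/35.66 = 0.01316 hr

Final: 0.01316 hr


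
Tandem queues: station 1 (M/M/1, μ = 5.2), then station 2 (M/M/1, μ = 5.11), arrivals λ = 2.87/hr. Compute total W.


Each node sees arrival rate λ = 2.87/hr (tandem ⇒ throughput preserved).
W₁ = 1/(μ₁−λ) = 1/(5.2−2.87) = 0.42918 hr
W₂ = 1/(μ₂−λ) = 1/(5.11−2.87) = 0.44643 hr
W_total = W₁ + W₂ = 0.42918 + 0.44643 = 0.87561 hr

Final: 0.87561 hr


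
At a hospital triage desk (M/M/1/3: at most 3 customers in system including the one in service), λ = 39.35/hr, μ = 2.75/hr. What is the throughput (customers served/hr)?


ρ = 14.3091; P_K = (1−ρ)ρ^3/(1−ρ^4) = 0.930137
λ_eff = λ(1 − P_K) = 39.35·(1 − 0.930137) = 39.35·0.069863 = 2.7491 /hr

Final: 2.7491 /hr


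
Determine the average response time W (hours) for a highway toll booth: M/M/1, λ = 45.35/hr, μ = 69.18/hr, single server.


W = 1/(μ−λ) = 1/(69.18 − 45.35) = 1/23.83 = 0.04196 hr

Final: 0.04196 hr


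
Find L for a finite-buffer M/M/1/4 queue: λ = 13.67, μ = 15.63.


ρ = 13.67/15.63 = 0.8746
L = ρ[1 − (K+1)ρ^K + Kρ^(K+1)] / [(1−ρ)(1−ρ^(K+1))]
Numerator: 0.8746·(1 − 5·0.585111 + 4·0.511738) = 0.106175
Denominator: (0.1254)·(0.488262) = 0.061228
L = 0.106175/0.061228 = 1.7341

Final: 1.7341


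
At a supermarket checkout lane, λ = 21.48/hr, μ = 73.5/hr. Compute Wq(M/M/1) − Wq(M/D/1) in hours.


ρ = 21.48/73.5 = 0.2922
Wq(M/M/1) = ρ/(μ−λ) = 0.2922/52.02 = 0.005618 hr
Wq(M/D/1) = ρ/(2(μ−λ)) = 0.002809 hr
Savings = 0.005618 − 0.002809 = 0.002809 hr

Final: 0.002809 hr


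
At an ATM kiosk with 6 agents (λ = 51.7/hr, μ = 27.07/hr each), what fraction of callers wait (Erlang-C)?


a = λ/μ = 1.9099; ρ = a/6 = 0.3183
P₀ = 0.147935 (from M/M/c formula)
C(c,a) = [a^c/(c!(1−ρ))]·P₀ = [48.53038/(720·0.6817)]·0.147935
= 0.09888·0.147935 = 0.014627

Final: 0.014627


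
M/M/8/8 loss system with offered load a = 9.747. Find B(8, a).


B(c,a) = (a^c/c!) / Σ_{k=0}^{c} a^k/k!
a^8/8! = 2020.445802
Σ terms (k=0..8): 1.00000 + 9.74700 + 47.50200 + 154.33401 + 376.07341 + 733.11750 + 1190.94937 + 1658.31193 + 2020.44580 = 6191.481027
B = 2020.445802/6191.481027 = 0.326327

Final: 0.326327


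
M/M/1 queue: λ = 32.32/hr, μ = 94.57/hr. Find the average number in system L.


ρ = λ/μ = 32.32/94.57 = 0.3418
L = ρ/(1−ρ) = 0.3418/(1 − 0.3418) = 0.3418/0.6582 = 0.5192

Final: 0.5192


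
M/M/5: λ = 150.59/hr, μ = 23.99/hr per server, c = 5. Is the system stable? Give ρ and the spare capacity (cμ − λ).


Total capacity cμ = 5·23.99 = 119.95/hr
ρ = λ/(cμ) = 150.59/119.95 = 1.2554
Stable ⇔ ρ < 1: NO
Spare capacity = cμ − λ = 119.95 − 150.59 = -30.64/hr

Final: ρ = 1.2554; unstable; margin = -30.64/hr


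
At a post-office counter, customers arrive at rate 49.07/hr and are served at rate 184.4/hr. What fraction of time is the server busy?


ρ = λ/μ = 49.07/184.4 = 0.2661

Final: 0.2661


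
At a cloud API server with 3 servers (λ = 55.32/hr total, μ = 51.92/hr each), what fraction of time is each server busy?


ρ = λ/(cμ) = 55.32/(3·51.92) = 55.32/155.76 = 0.3552

Final: 0.3552


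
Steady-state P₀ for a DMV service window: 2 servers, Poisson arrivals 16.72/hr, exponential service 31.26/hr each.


a = λ/μ = 16.72/31.26 = 0.5349; ρ = a/c = 0.2674
Σ_{k=0}^{1} a^k/k! (terms k=0..1) = 1.00000 + 0.53487 = 1.53487
Tail: a^2/(2!(1−ρ)) = 0.28608/(2·0.7326) = 0.19526
P₀ = 1/(1.53487 + 0.19526) = 1/1.73013 = 0.577991

Final: 0.577991


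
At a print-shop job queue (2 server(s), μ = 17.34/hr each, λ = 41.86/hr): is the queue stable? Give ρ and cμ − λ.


Total capacity cμ = 2·17.34 = 34.68/hr
ρ = λ/(cμ) = 41.86/34.68 = 1.2070
Stable ⇔ ρ < 1: NO
Spare capacity = cμ − λ = 34.68 − 41.86 = -7.18/hr

Final: ρ = 1.2070; unstable; margin = -7.18/hr


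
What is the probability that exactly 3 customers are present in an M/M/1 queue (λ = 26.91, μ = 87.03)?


ρ = 26.91/87.03 = 0.3092
P_n = (1−ρ)·ρ^n = (1 − 0.3092)·0.3092^3 = 0.6908·0.029562 = 0.020421

Final: 0.020421


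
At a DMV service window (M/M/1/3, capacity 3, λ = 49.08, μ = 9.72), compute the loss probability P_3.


ρ = λ/μ = 49.08/9.72 = 5.0494
P_K = (1−ρ)ρ^K/(1−ρ^(K+1)) = (-4.0494·128.740404)/(1 − 650.059570)
= -521.319166/-649.059570 = 0.803192

Final: 0.803192


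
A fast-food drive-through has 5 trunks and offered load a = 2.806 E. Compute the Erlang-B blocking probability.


B(c,a) = (a^c/c!) / Σ_{k=0}^{c} a^k/k!
a^5/5! = 1.449630
Σ terms (k=0..5): 1.00000 + 2.80600 + 3.93682 + 3.68224 + 2.58309 + 1.44963 = 15.457774
B = 1.449630/15.457774 = 0.093780

Final: 0.093780


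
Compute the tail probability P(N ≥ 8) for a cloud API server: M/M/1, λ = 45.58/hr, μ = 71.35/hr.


ρ = 45.58/71.35 = 0.6388
P(N ≥ n) = ρ^n = 0.6388^8 = 0.027736

Final: 0.027736


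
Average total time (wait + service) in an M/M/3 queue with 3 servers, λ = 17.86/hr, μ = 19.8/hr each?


a = 0.9020; ρ = 0.3007; P₀ = 0.402617
Lq = P₀·a^c·ρ/(c!(1−ρ)²) = 0.03028
Wq = Lq/λ = 0.03028/17.86 = 0.001695 hr
W = Wq + 1/μ = 0.001695 + 0.05051 = 0.05220 hr

Final: 0.05220 hr


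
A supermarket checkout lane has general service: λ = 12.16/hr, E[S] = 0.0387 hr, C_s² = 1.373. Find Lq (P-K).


ρ = λ·E[S] = 12.16·0.0387 = 0.4706
Lq = ρ²(1+C_s²)/(2(1−ρ)) = 0.2215·(1+1.373)/(2·0.5294)
= 0.2215·2.3730/1.0588 = 0.49633

Final: 0.49633


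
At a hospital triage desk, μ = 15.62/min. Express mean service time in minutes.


Mean service time = 1/μ = 1/15.62 minute = 0.06402 minute
In minutes: 0.06402 × 1 = 0.06402 min

Final: 0.06402 min


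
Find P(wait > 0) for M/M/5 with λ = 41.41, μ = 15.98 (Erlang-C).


a = λ/μ = 2.5914; ρ = a/5 = 0.5183
P₀ = 0.072730 (from M/M/c formula)
C(c,a) = [a^c/(c!(1−ρ))]·P₀ = [116.85365/(120·0.4817)]·0.072730
= 2.02144·0.072730 = 0.147019

Final: 0.147019


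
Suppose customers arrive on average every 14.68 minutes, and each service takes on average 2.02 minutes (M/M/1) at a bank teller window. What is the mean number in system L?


λ = 60/14.68 = 4.0872 /hr
μ = 60/2.02 = 29.7030 /hr
ρ = λ/μ = 4.0872/29.7030 = 0.1376
L = ρ/(1−ρ) = 0.1376/0.8624 = 0.1596

Final: 0.1596


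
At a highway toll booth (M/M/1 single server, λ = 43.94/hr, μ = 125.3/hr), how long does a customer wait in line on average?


ρ = 43.94/125.3 = 0.3507
Wq = ρ/(μ−λ) = 0.3507/(125.3 − 43.94) = 0.3507/81.36 = 0.004310 hr

Final: 0.004310 hr


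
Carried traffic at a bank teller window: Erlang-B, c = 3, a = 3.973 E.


B(3,3.973) = 0.448253 (Erlang-B)
Carried load = a(1 − B) = 3.973·(1 − 0.448253) = 3.973·0.551747 = 2.1921 E

Final: 2.1921 Erlangs


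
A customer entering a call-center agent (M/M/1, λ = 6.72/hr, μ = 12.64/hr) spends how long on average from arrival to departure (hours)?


W = 1/(μ−λ) = 1/(12.64 − 6.72) = 1/5.92 = 0.1689 hr

Final: 0.1689 hr


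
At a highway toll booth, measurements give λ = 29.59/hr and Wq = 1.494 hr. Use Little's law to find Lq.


Lq = λWq = 29.59·1.494 = 44.2075

Final: 44.2075


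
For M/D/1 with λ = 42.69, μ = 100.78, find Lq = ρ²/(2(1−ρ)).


ρ = 42.69/100.78 = 0.4236
M/D/1: Lq = ρ²/(2(1−ρ)) = 0.1794/(2·0.5764) = 0.15565

Final: 0.15565


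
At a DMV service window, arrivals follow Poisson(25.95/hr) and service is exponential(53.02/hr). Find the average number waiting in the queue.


ρ = 25.95/53.02 = 0.4894
Lq = ρ²/(1−ρ) = 0.2395/0.5106 = 0.4692

Final: 0.4692


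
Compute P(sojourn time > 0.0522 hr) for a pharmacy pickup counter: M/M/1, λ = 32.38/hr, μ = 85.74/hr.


W ~ Exponential(μ−λ) for M/M/1.
μ − λ = 85.74 − 32.38 = 53.3600
P(W > t) = e^{−(μ−λ)t} = e^{−2.7854} = 0.061705

Final: 0.061705


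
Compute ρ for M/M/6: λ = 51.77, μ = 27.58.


ρ = λ/(cμ) = 51.77/(6·27.58) = 51.77/165.48 = 0.3128

Final: 0.3128


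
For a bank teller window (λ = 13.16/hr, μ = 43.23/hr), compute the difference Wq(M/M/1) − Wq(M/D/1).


ρ = 13.16/43.23 = 0.3044
Wq(M/M/1) = ρ/(μ−λ) = 0.3044/30.07 = 0.01012 hr
Wq(M/D/1) = ρ/(2(μ−λ)) = 0.005062 hr
Savings = 0.01012 − 0.005062 = 0.005062 hr

Final: 0.005062 hr


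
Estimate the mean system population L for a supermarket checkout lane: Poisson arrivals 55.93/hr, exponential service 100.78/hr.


ρ = λ/μ = 55.93/100.78 = 0.5550
L = ρ/(1−ρ) = 0.5550/(1 − 0.5550) = 0.5550/0.4450 = 1.2470

Final: 1.2470


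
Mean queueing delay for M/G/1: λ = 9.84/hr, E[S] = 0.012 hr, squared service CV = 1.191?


ρ = λ·E[S] = 9.84·0.012 = 0.1181
E[S²] = E[S]²(1+C_s²) = 0.012²·(1+1.191) = 0.0003155
Wq = λ·E[S²]/(2(1−ρ)) = 9.84·0.0003155/(2·0.8819) = 0.001760 hr

Final: 0.001760 hr


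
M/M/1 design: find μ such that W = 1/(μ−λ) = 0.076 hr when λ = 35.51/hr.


W = 1/(μ−λ) ⇒ μ − λ = 1/W = 1/0.076 = 13.1579
μ = λ + 1/W = 35.51 + 13.1579 = 48.6679 per hr

Final: 48.6679 /hr


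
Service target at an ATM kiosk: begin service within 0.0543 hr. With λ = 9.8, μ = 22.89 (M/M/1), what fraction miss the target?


ρ = 9.8/22.89 = 0.4281
P(Wq > t) = ρ·e^{−(μ−λ)t} = 0.4281·e^{−0.7108}
= 0.4281·0.491257 = 0.210324

Final: 0.210324


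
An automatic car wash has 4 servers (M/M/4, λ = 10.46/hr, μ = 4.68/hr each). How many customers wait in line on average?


a = λ/μ = 2.2350; ρ = a/4 = 0.5588
P₀ = 0.100502
Lq = P₀·a^c·ρ / (c!·(1−ρ)²) = 0.100502·24.95418·0.5588/(24·0.19469)
= 0.29991

Final: 0.29991


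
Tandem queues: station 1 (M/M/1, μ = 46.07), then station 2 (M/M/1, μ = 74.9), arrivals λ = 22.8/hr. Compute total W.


Each node sees arrival rate λ = 22.8/hr (tandem ⇒ throughput preserved).
W₁ = 1/(μ₁−λ) = 1/(46.07−22.8) = 0.04297 hr
W₂ = 1/(μ₂−λ) = 1/(74.9−22.8) = 0.01919 hr
W_total = W₁ + W₂ = 0.04297 + 0.01919 = 0.06217 hr

Final: 0.06217 hr


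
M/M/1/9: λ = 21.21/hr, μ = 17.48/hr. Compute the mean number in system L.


ρ = 21.21/17.48 = 1.2134
L = ρ[1 − (K+1)ρ^K + Kρ^(K+1)] / [(1−ρ)(1−ρ^(K+1))]
Numerator: 1.2134·(1 − 10·5.701553 + 9·6.918189) = 7.581445
Denominator: (-0.2134)·(-5.918189) = 1.262863
L = 7.581445/1.262863 = 6.0034

Final: 6.0034


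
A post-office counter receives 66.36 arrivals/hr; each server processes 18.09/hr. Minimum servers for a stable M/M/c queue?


Stability requires cμ > λ ⇔ c > λ/μ.
λ/μ = 66.36/18.09 = 3.6683
Minimum integer c = ⌊3.6683⌋ + 1 = 4
Check: 4·18.09 = 72.36 > 66.36, while 3·18.09 = 54.27 ≤ 66.36

Final: 4 servers


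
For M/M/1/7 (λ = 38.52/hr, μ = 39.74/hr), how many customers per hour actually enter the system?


ρ = 0.9693; P_K = (1−ρ)ρ^7/(1−ρ^8) = 0.111791
λ_eff = λ(1 − P_K) = 38.52·(1 − 0.111791) = 38.52·0.888209 = 34.2138 /hr

Final: 34.2138 /hr


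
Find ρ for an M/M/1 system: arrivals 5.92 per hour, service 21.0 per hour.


ρ = λ/μ = 5.92/21.0 = 0.2819

Final: 0.2819


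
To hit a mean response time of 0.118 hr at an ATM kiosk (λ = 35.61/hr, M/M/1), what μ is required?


W = 1/(μ−λ) ⇒ μ − λ = 1/W = 1/0.118 = 8.4746
μ = λ + 1/W = 35.61 + 8.4746 = 44.0846 per hr

Final: 44.0846 /hr


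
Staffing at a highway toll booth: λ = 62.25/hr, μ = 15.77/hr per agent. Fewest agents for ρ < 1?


Stability requires cμ > λ ⇔ c > λ/μ.
λ/μ = 62.25/15.77 = 3.9474
Minimum integer c = ⌊3.9474⌋ + 1 = 4
Check: 4·15.77 = 63.08 > 62.25, while 3·15.77 = 47.31 ≤ 62.25

Final: 4 servers


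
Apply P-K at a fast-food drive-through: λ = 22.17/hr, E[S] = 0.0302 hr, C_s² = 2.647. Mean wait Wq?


ρ = λ·E[S] = 22.17·0.0302 = 0.6695
E[S²] = E[S]²(1+C_s²) = 0.0302²·(1+2.647) = 0.003326
Wq = λ·E[S²]/(2(1−ρ)) = 22.17·0.003326/(2·0.3305) = 0.11157 hr

Final: 0.11157 hr


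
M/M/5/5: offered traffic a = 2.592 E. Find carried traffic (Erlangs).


B(5,2.592) = 0.076713 (Erlang-B)
Carried load = a(1 − B) = 2.592·(1 − 0.076713) = 2.592·0.923287 = 2.3932 E

Final: 2.3932 Erlangs


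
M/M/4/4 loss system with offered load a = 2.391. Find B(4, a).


B(c,a) = (a^c/c!) / Σ_{k=0}^{c} a^k/k!
a^4/4! = 1.361780
Σ terms (k=0..4): 1.00000 + 2.39100 + 2.85844 + 2.27818 + 1.36178 = 9.889398
B = 1.361780/9.889398 = 0.137701

Final: 0.137701


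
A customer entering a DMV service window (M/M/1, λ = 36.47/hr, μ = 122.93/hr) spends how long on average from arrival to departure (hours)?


W = 1/(μ−λ) = 1/(122.93 − 36.47) = 1/86.46 = 0.01157 hr

Final: 0.01157 hr


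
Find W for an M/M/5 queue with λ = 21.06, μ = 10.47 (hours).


a = 2.0115; ρ = 0.4023; P₀ = 0.132767
Lq = P₀·a^c·ρ/(c!(1−ρ)²) = 0.04102
Wq = Lq/λ = 0.04102/21.06 = 0.001948 hr
W = Wq + 1/μ = 0.001948 + 0.09551 = 0.09746 hr

Final: 0.09746 hr


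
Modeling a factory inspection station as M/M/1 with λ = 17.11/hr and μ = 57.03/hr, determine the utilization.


ρ = λ/μ = 17.11/57.03 = 0.3000

Final: 0.3000


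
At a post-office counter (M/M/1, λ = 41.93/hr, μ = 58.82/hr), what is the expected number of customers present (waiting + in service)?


ρ = λ/μ = 41.93/58.82 = 0.7129
L = ρ/(1−ρ) = 0.7129/(1 − 0.7129) = 0.7129/0.2871 = 2.4825

Final: 2.4825


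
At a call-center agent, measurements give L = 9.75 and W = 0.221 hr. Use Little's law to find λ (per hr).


λ = L/W = 9.75/0.221 = 44.1176 /hr

Final: 44.1176 /hr


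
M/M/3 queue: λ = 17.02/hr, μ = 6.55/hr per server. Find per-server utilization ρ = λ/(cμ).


ρ = λ/(cμ) = 17.02/(3·6.55) = 17.02/19.65 = 0.8662

Final: 0.8662


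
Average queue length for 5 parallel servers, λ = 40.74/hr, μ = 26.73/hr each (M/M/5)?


a = λ/μ = 1.5241; ρ = a/5 = 0.3048
P₀ = 0.217432
Lq = P₀·a^c·ρ / (c!·(1−ρ)²) = 0.217432·8.22452·0.3048/(120·0.48327)
= 0.009400

Final: 0.009400


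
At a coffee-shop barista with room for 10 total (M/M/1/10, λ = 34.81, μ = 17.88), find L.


ρ = 34.81/17.88 = 1.9469
L = ρ[1 − (K+1)ρ^K + Kρ^(K+1)] / [(1−ρ)(1−ρ^(K+1))]
Numerator: 1.9469·(1 − 11·782.285154 + 10·1523.005940) = 12899.796945
Denominator: (-0.9469)·(-1522.005940) = 1441.138734
L = 12899.796945/1441.138734 = 8.9511

Final: 8.9511


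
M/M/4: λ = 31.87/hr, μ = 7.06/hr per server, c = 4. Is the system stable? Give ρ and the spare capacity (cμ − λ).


Total capacity cμ = 4·7.06 = 28.24/hr
ρ = λ/(cμ) = 31.87/28.24 = 1.1285
Stable ⇔ ρ < 1: NO
Spare capacity = cμ − λ = 28.24 − 31.87 = -3.63/hr

Final: ρ = 1.1285; unstable; margin = -3.63/hr


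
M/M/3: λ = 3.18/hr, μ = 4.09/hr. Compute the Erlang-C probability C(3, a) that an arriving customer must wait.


a = λ/μ = 0.7775; ρ = a/3 = 0.2592
P₀ = 0.457560 (from M/M/c formula)
C(c,a) = [a^c/(c!(1−ρ))]·P₀ = [0.47001/(6·0.7408)]·0.457560
= 0.10574·0.457560 = 0.048383

Final: 0.048383


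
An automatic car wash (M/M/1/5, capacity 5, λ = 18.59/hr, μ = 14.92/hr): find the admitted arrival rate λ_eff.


ρ = 1.2460; P_K = (1−ρ)ρ^5/(1−ρ^6) = 0.269425
λ_eff = λ(1 − P_K) = 18.59·(1 − 0.269425) = 18.59·0.730575 = 13.5814 /hr

Final: 13.5814 /hr


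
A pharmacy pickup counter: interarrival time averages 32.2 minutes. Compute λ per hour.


λ = 1/(interarrival time) in consistent units.
1 hour = 60 min, so λ = 60/32.2 = 1.8634 per hour

Final: 1.8634 /hr


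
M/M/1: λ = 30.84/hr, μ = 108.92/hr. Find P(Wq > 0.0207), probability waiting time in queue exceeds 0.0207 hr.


ρ = 30.84/108.92 = 0.2831
P(Wq > t) = ρ·e^{−(μ−λ)t} = 0.2831·e^{−1.6163}
= 0.2831·0.198641 = 0.056244

Final: 0.056244


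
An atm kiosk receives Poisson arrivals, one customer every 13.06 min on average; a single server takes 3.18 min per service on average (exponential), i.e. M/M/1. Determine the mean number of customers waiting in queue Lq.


λ = 60/13.06 = 4.5942 /hr
μ = 60/3.18 = 18.8679 /hr
ρ = λ/μ = 4.5942/18.8679 = 0.2435
Lq = ρ²/(1−ρ) = 0.05929/0.7565 = 0.07837

Final: 0.07837


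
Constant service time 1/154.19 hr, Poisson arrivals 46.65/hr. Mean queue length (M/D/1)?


ρ = 46.65/154.19 = 0.3025
M/D/1: Lq = ρ²/(2(1−ρ)) = 0.09154/(2·0.6975) = 0.06562

Final: 0.06562


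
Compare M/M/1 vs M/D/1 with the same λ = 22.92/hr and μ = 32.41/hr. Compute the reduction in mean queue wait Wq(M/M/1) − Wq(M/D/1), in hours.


ρ = 22.92/32.41 = 0.7072
Wq(M/M/1) = ρ/(μ−λ) = 0.7072/9.49 = 0.07452 hr
Wq(M/D/1) = ρ/(2(μ−λ)) = 0.03726 hr
Savings = 0.07452 − 0.03726 = 0.03726 hr

Final: 0.03726 hr


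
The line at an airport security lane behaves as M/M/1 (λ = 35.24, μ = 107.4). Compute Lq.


ρ = 35.24/107.4 = 0.3281
Lq = ρ²/(1−ρ) = 0.1077/0.6719 = 0.1602

Final: 0.1602


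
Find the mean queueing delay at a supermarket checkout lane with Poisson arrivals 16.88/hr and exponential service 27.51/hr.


ρ = 16.88/27.51 = 0.6136
Wq = ρ/(μ−λ) = 0.6136/(27.51 − 16.88) = 0.6136/10.63 = 0.05772 hr

Final: 0.05772 hr


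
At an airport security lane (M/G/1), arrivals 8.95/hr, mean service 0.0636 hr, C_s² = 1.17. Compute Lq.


ρ = λ·E[S] = 8.95·0.0636 = 0.5692
Lq = ρ²(1+C_s²)/(2(1−ρ)) = 0.3240·(1+1.17)/(2·0.4308)
= 0.3240·2.1700/0.8616 = 0.81608

Final: 0.81608


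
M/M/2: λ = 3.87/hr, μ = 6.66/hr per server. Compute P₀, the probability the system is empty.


a = λ/μ = 3.87/6.66 = 0.5811; ρ = a/c = 0.2905
Σ_{k=0}^{1} a^k/k! (terms k=0..1) = 1.00000 + 0.58108 = 1.58108
Tail: a^2/(2!(1−ρ)) = 0.33766/(2·0.7095) = 0.23797
P₀ = 1/(1.58108 + 0.23797) = 1/1.81905 = 0.549738

Final: 0.549738


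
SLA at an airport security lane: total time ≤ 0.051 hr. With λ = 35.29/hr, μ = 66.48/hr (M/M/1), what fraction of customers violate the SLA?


W ~ Exponential(μ−λ) for M/M/1.
μ − λ = 66.48 − 35.29 = 31.1900
P(W > t) = e^{−(μ−λ)t} = e^{−1.5907} = 0.203785

Final: 0.203785


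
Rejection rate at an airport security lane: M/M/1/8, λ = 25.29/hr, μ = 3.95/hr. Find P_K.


ρ = λ/μ = 25.29/3.95 = 6.4025
P_K = (1−ρ)ρ^K/(1−ρ^(K+1)) = (-5.4025·2823669.545129)/(1 − 18078633.619317)
= -15254964.074188/-18078632.619317 = 0.843812

Final: 0.843812


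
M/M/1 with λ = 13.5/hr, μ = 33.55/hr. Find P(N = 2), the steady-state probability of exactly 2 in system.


ρ = 13.5/33.55 = 0.4024
P_n = (1−ρ)·ρ^n = (1 − 0.4024)·0.4024^2 = 0.5976·0.161913 = 0.096762

Final: 0.096762


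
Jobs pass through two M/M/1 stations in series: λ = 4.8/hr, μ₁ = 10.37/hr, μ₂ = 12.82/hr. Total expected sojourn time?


Each node sees arrival rate λ = 4.8/hr (tandem ⇒ throughput preserved).
W₁ = 1/(μ₁−λ) = 1/(10.37−4.8) = 0.17953 hr
W₂ = 1/(μ₂−λ) = 1/(12.82−4.8) = 0.12469 hr
W_total = W₁ + W₂ = 0.17953 + 0.12469 = 0.30422 hr

Final: 0.30422 hr


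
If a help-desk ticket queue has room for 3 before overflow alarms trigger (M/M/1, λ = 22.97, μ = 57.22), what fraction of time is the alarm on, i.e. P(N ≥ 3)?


ρ = 22.97/57.22 = 0.4014
P(N ≥ n) = ρ^n = 0.4014^3 = 0.064690

Final: 0.064690


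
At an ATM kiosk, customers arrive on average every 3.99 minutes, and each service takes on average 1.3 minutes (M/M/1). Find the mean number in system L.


λ = 60/3.99 = 15.0376 /hr
μ = 60/1.3 = 46.1538 /hr
ρ = λ/μ = 15.0376/46.1538 = 0.3258
L = ρ/(1−ρ) = 0.3258/0.6742 = 0.4833

Final: 0.4833


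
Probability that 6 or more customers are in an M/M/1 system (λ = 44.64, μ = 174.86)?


ρ = 44.64/174.86 = 0.2553
P(N ≥ n) = ρ^n = 0.2553^6 = 0.0002768

Final: 0.0002768


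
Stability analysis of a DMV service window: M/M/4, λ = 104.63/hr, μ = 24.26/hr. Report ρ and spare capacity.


Total capacity cμ = 4·24.26 = 97.04/hr
ρ = λ/(cμ) = 104.63/97.04 = 1.0782
Stable ⇔ ρ < 1: NO
Spare capacity = cμ − λ = 97.04 − 104.63 = -7.59/hr

Final: ρ = 1.0782; unstable; margin = -7.59/hr


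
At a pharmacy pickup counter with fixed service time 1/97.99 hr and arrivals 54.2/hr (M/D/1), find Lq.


ρ = 54.2/97.99 = 0.5531
M/D/1: Lq = ρ²/(2(1−ρ)) = 0.3059/(2·0.4469) = 0.34230

Final: 0.34230


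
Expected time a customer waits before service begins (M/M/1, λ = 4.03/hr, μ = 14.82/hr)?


ρ = 4.03/14.82 = 0.2719
Wq = ρ/(μ−λ) = 0.2719/(14.82 − 4.03) = 0.2719/10.79 = 0.02520 hr

Final: 0.02520 hr


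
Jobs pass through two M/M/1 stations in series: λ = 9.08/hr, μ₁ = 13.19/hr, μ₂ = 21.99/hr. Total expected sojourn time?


Each node sees arrival rate λ = 9.08/hr (tandem ⇒ throughput preserved).
W₁ = 1/(μ₁−λ) = 1/(13.19−9.08) = 0.24331 hr
W₂ = 1/(μ₂−λ) = 1/(21.99−9.08) = 0.07746 hr
W_total = W₁ + W₂ = 0.24331 + 0.07746 = 0.32077 hr

Final: 0.32077 hr


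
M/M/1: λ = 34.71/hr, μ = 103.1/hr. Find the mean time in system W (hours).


W = 1/(μ−λ) = 1/(103.1 − 34.71) = 1/68.39 = 0.01462 hr

Final: 0.01462 hr


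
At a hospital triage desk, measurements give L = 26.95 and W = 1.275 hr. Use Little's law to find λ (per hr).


λ = L/W = 26.95/1.275 = 21.1373 /hr

Final: 21.1373 /hr


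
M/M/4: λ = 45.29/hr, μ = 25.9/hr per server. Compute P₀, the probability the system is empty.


a = λ/μ = 45.29/25.9 = 1.7486; ρ = a/c = 0.4372
Σ_{k=0}^{3} a^k/k! (terms k=0..3) = 1.00000 + 1.74865 + 1.52889 + 0.89116 = 5.16870
Tail: a^4/(4!(1−ρ)) = 9.34997/(24·0.5628) = 0.69217
P₀ = 1/(5.16870 + 0.69217) = 1/5.86087 = 0.170623

Final: 0.170623


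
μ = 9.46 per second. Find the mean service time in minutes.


Mean service time = 1/μ = 1/9.46 second = 0.10571 second
In minutes: 0.10571 × 0.0166667 = 0.001762 min

Final: 0.001762 min


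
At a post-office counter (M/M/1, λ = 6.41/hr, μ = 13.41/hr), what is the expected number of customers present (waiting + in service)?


ρ = λ/μ = 6.41/13.41 = 0.4780
L = ρ/(1−ρ) = 0.4780/(1 − 0.4780) = 0.4780/0.5220 = 0.9157

Final: 0.9157


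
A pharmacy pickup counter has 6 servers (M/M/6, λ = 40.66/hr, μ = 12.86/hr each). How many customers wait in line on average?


a = λ/μ = 3.1617; ρ = a/6 = 0.5270
P₀ = 0.041395
Lq = P₀·a^c·ρ / (c!·(1−ρ)²) = 0.041395·998.98377·0.5270/(720·0.22377)
= 0.13525

Final: 0.13525


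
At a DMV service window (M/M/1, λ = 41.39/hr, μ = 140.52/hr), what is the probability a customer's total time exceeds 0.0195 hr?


W ~ Exponential(μ−λ) for M/M/1.
μ − λ = 140.52 − 41.39 = 99.1300
P(W > t) = e^{−(μ−λ)t} = e^{−1.9330} = 0.144708

Final: 0.144708


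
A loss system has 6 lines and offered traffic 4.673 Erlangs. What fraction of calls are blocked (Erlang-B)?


B(c,a) = (a^c/c!) / Σ_{k=0}^{c} a^k/k!
a^6/6! = 14.462461
Σ terms (k=0..6): 1.00000 + 4.67300 + 10.91846 + 17.00733 + 19.86881 + 18.56939 + 14.46246 = 86.499455
B = 14.462461/86.499455 = 0.167197

Final: 0.167197


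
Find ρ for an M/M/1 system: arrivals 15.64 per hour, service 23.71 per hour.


ρ = λ/μ = 15.64/23.71 = 0.6596

Final: 0.6596


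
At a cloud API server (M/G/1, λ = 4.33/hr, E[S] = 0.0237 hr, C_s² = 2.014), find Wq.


ρ = λ·E[S] = 4.33·0.0237 = 0.1026
E[S²] = E[S]²(1+C_s²) = 0.0237²·(1+2.014) = 0.001693
Wq = λ·E[S²]/(2(1−ρ)) = 4.33·0.001693/(2·0.8974) = 0.004084 hr

Final: 0.004084 hr


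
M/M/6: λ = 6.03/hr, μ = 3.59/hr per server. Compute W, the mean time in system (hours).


a = 1.6797; ρ = 0.2799; P₀ = 0.186342
Lq = P₀·a^c·ρ/(c!(1−ρ)²) = 0.003138
Wq = Lq/λ = 0.003138/6.03 = 0.0005204 hr
W = Wq + 1/μ = 0.0005204 + 0.27855 = 0.27907 hr

Final: 0.27907 hr


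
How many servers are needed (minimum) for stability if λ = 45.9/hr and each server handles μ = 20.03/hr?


Stability requires cμ > λ ⇔ c > λ/μ.
λ/μ = 45.9/20.03 = 2.2916
Minimum integer c = ⌊2.2916⌋ + 1 = 3
Check: 3·20.03 = 60.09 > 45.9, while 2·20.03 = 40.06 ≤ 45.9

Final: 3 servers


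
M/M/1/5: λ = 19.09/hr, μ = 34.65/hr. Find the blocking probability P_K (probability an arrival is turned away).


ρ = λ/μ = 19.09/34.65 = 0.5509
P_K = (1−ρ)ρ^K/(1−ρ^(K+1)) = (0.4491·0.050759)/(1 − 0.027965)
= 0.022794/0.972035 = 0.023450

Final: 0.023450


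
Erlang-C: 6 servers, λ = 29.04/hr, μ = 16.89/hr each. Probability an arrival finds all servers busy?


a = λ/μ = 1.7194; ρ = a/6 = 0.2866
P₀ = 0.179076 (from M/M/c formula)
C(c,a) = [a^c/(c!(1−ρ))]·P₀ = [25.83460/(720·0.7134)]·0.179076
= 0.05029·0.179076 = 0.009006

Final: 0.009006


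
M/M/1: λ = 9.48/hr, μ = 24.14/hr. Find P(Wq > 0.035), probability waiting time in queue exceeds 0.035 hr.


ρ = 9.48/24.14 = 0.3927
P(Wq > t) = ρ·e^{−(μ−λ)t} = 0.3927·e^{−0.5131}
= 0.3927·0.598637 = 0.235090

Final: 0.235090


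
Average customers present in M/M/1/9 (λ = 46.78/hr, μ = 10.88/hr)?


ρ = 46.78/10.88 = 4.2996
L = ρ[1 − (K+1)ρ^K + Kρ^(K+1)] / [(1−ρ)(1−ρ^(K+1))]
Numerator: 4.2996·(1 − 10·502206.002254 + 9·2159301.175133) = 61964803.279424
Denominator: (-3.2996)·(-2159300.175133) = 7124896.717582
L = 61964803.279424/7124896.717582 = 8.6969

Final: 8.6969


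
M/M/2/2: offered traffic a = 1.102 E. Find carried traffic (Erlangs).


B(2,1.102) = 0.224126 (Erlang-B)
Carried load = a(1 − B) = 1.102·(1 − 0.224126) = 1.102·0.775874 = 0.8550 E

Final: 0.8550 Erlangs


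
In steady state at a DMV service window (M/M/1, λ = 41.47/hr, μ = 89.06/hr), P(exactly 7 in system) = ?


ρ = 41.47/89.06 = 0.4656
P_n = (1−ρ)·ρ^n = (1 − 0.4656)·0.4656^7 = 0.5344·0.004746 = 0.002536

Final: 0.002536


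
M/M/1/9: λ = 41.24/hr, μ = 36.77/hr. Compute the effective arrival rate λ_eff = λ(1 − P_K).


ρ = 1.1216; P_K = (1−ρ)ρ^9/(1−ρ^10) = 0.158814
λ_eff = λ(1 − P_K) = 41.24·(1 − 0.158814) = 41.24·0.841186 = 34.6905 /hr

Final: 34.6905 /hr


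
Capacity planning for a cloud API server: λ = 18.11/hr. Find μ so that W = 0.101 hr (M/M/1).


W = 1/(μ−λ) ⇒ μ − λ = 1/W = 1/0.101 = 9.9010
μ = λ + 1/W = 18.11 + 9.9010 = 28.0110 per hr

Final: 28.0110 /hr


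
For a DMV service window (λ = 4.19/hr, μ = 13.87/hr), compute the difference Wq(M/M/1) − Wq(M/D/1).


ρ = 4.19/13.87 = 0.3021
Wq(M/M/1) = ρ/(μ−λ) = 0.3021/9.68 = 0.03121 hr
Wq(M/D/1) = ρ/(2(μ−λ)) = 0.01560 hr
Savings = 0.03121 − 0.01560 = 0.01560 hr

Final: 0.01560 hr


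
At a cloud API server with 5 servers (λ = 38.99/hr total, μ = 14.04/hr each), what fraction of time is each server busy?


ρ = λ/(cμ) = 38.99/(5·14.04) = 38.99/70.20 = 0.5554

Final: 0.5554


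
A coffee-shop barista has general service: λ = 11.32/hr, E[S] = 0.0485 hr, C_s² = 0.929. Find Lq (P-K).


ρ = λ·E[S] = 11.32·0.0485 = 0.5490
Lq = ρ²(1+C_s²)/(2(1−ρ)) = 0.3014·(1+0.929)/(2·0.4510)
= 0.3014·1.9290/0.9020 = 0.64465

Final: 0.64465


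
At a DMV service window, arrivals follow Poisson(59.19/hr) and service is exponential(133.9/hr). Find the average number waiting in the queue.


ρ = 59.19/133.9 = 0.4420
Lq = ρ²/(1−ρ) = 0.1954/0.5580 = 0.3502

Final: 0.3502


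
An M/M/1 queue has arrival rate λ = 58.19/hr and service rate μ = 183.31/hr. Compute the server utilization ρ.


ρ = λ/μ = 58.19/183.31 = 0.3174

Final: 0.3174


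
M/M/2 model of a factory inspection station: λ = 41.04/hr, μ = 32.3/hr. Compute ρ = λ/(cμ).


ρ = λ/(cμ) = 41.04/(2·32.3) = 41.04/64.60 = 0.6353

Final: 0.6353


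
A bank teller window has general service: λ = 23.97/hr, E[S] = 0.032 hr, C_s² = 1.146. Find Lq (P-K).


ρ = λ·E[S] = 23.97·0.032 = 0.7670
Lq = ρ²(1+C_s²)/(2(1−ρ)) = 0.5884·(1+1.146)/(2·0.2330)
= 0.5884·2.1460/0.4659 = 2.70991

Final: 2.70991


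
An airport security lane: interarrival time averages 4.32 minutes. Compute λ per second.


λ = 1/(interarrival time) in consistent units.
1 second = 0.0166667 min, so λ = 0.0166667/4.32 = 0.003858 per second

Final: 0.003858 /sec


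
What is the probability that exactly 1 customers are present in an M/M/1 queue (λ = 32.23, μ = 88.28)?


ρ = 32.23/88.28 = 0.3651
P_n = (1−ρ)·ρ^n = (1 − 0.3651)·0.3651^1 = 0.6349·0.365088 = 0.231799

Final: 0.231799


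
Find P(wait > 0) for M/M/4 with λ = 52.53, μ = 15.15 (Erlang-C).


a = λ/μ = 3.4673; ρ = a/4 = 0.8668
P₀ = 0.015962 (from M/M/c formula)
C(c,a) = [a^c/(c!(1−ρ))]·P₀ = [144.53701/(24·0.1332)]·0.015962
= 45.22379·0.015962 = 0.721850

Final: 0.721850


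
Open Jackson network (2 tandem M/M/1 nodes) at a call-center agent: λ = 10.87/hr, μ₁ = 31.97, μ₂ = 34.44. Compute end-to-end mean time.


Each node sees arrival rate λ = 10.87/hr (tandem ⇒ throughput preserved).
W₁ = 1/(μ₁−λ) = 1/(31.97−10.87) = 0.04739 hr
W₂ = 1/(μ₂−λ) = 1/(34.44−10.87) = 0.04243 hr
W_total = W₁ + W₂ = 0.04739 + 0.04243 = 0.08982 hr

Final: 0.08982 hr


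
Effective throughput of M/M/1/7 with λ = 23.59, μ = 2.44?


ρ = 9.6680; P_K = (1−ρ)ρ^7/(1−ρ^8) = 0.896566
λ_eff = λ(1 − P_K) = 23.59·(1 − 0.896566) = 23.59·0.103434 = 2.4400 /hr

Final: 2.4400 /hr


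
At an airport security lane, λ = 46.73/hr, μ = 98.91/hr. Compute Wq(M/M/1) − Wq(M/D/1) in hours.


ρ = 46.73/98.91 = 0.4724
Wq(M/M/1) = ρ/(μ−λ) = 0.4724/52.18 = 0.009054 hr
Wq(M/D/1) = ρ/(2(μ−λ)) = 0.004527 hr
Savings = 0.009054 − 0.004527 = 0.004527 hr

Final: 0.004527 hr


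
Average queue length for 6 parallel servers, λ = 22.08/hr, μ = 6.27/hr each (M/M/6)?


a = λ/μ = 3.5215; ρ = a/6 = 0.5869
P₀ = 0.028301
Lq = P₀·a^c·ρ / (c!·(1−ρ)²) = 0.028301·1907.16896·0.5869/(720·0.17063)
= 0.25786

Final: 0.25786


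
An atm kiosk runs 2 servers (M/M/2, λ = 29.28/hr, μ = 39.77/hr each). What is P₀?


a = λ/μ = 29.28/39.77 = 0.7362; ρ = a/c = 0.3681
Σ_{k=0}^{1} a^k/k! (terms k=0..1) = 1.00000 + 0.73623 = 1.73623
Tail: a^2/(2!(1−ρ)) = 0.54204/(2·0.6319) = 0.42891
P₀ = 1/(1.73623 + 0.42891) = 1/2.16514 = 0.461864

Final: 0.461864


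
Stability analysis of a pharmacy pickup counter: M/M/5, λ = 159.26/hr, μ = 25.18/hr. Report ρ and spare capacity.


Total capacity cμ = 5·25.18 = 125.90/hr
ρ = λ/(cμ) = 159.26/125.90 = 1.2650
Stable ⇔ ρ < 1: NO
Spare capacity = cμ − λ = 125.90 − 159.26 = -33.36/hr

Final: ρ = 1.2650; unstable; margin = -33.36/hr


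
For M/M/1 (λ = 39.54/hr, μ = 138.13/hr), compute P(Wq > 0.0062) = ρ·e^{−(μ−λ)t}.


ρ = 39.54/138.13 = 0.2863
P(Wq > t) = ρ·e^{−(μ−λ)t} = 0.2863·e^{−0.6113}
= 0.2863·0.542668 = 0.155340

Final: 0.155340


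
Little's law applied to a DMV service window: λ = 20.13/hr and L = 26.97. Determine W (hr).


W = L/λ = 26.97/20.13 = 1.3398 hr

Final: 1.3398 hr


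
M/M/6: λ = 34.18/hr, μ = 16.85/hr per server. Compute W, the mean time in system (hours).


a = 2.0285; ρ = 0.3381; P₀ = 0.131322
Lq = P₀·a^c·ρ/(c!(1−ρ)²) = 0.009805
Wq = Lq/λ = 0.009805/34.18 = 0.0002869 hr
W = Wq + 1/μ = 0.0002869 + 0.05935 = 0.05963 hr

Final: 0.05963 hr


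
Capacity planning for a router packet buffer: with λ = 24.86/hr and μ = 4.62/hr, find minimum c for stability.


Stability requires cμ > λ ⇔ c > λ/μ.
λ/μ = 24.86/4.62 = 5.3810
Minimum integer c = ⌊5.3810⌋ + 1 = 6
Check: 6·4.62 = 27.72 > 24.86, while 5·4.62 = 23.10 ≤ 24.86

Final: 6 servers


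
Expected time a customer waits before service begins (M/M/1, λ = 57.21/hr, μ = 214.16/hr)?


ρ = 57.21/214.16 = 0.2671
Wq = ρ/(μ−λ) = 0.2671/(214.16 − 57.21) = 0.2671/156.95 = 0.001702 hr

Final: 0.001702 hr


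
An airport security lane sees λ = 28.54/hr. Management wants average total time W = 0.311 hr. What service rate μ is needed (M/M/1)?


W = 1/(μ−λ) ⇒ μ − λ = 1/W = 1/0.311 = 3.2154
μ = λ + 1/W = 28.54 + 3.2154 = 31.7554 per hr

Final: 31.7554 /hr


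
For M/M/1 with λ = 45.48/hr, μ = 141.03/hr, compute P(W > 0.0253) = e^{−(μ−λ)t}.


W ~ Exponential(μ−λ) for M/M/1.
μ − λ = 141.03 − 45.48 = 95.5500
P(W > t) = e^{−(μ−λ)t} = e^{−2.4174} = 0.089152

Final: 0.089152


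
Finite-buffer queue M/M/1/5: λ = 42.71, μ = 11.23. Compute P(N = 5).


ρ = λ/μ = 42.71/11.23 = 3.8032
P_K = (1−ρ)ρ^K/(1−ρ^(K+1)) = (-2.8032·795.699483)/(1 − 3026.208808)
= -2230.509325/-3025.208808 = 0.737308

Final: 0.737308


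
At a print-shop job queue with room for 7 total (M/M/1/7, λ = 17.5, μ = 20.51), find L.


ρ = 17.5/20.51 = 0.8532
L = ρ[1 − (K+1)ρ^K + Kρ^(K+1)] / [(1−ρ)(1−ρ^(K+1))]
Numerator: 0.8532·(1 − 8·0.329236 + 7·0.280918) = 0.283737
Denominator: (0.1468)·(0.719082) = 0.105531
L = 0.283737/0.105531 = 2.6887

Final: 2.6887


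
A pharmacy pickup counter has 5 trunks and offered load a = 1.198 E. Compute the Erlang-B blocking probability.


B(c,a) = (a^c/c!) / Σ_{k=0}^{c} a^k/k!
a^5/5! = 0.020564
Σ terms (k=0..5): 1.00000 + 1.19800 + 0.71760 + 0.28656 + 0.08583 + 0.02056 = 3.308554
B = 0.020564/3.308554 = 0.006215

Final: 0.006215


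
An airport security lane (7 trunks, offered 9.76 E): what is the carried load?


B(7,9.76) = 0.398176 (Erlang-B)
Carried load = a(1 − B) = 9.76·(1 − 0.398176) = 9.76·0.601824 = 5.8738 E

Final: 5.8738 Erlangs


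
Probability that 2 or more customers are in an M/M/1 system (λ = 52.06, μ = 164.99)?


ρ = 52.06/164.99 = 0.3155
P(N ≥ n) = ρ^n = 0.3155^2 = 0.099562

Final: 0.099562


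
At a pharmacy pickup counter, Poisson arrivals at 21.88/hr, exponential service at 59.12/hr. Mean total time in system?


W = 1/(μ−λ) = 1/(59.12 − 21.88) = 1/37.24 = 0.02685 hr

Final: 0.02685 hr


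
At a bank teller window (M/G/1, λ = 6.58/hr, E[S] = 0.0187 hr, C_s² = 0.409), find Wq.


ρ = λ·E[S] = 6.58·0.0187 = 0.1230
E[S²] = E[S]²(1+C_s²) = 0.0187²·(1+0.409) = 0.0004927
Wq = λ·E[S²]/(2(1−ρ)) = 6.58·0.0004927/(2·0.8770) = 0.001848 hr

Final: 0.001848 hr


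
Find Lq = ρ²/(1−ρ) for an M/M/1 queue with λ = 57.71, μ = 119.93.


ρ = 57.71/119.93 = 0.4812
Lq = ρ²/(1−ρ) = 0.2316/0.5188 = 0.4463

Final: 0.4463


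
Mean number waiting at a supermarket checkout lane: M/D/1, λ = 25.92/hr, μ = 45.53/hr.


ρ = 25.92/45.53 = 0.5693
M/D/1: Lq = ρ²/(2(1−ρ)) = 0.3241/(2·0.4307) = 0.37624

Final: 0.37624


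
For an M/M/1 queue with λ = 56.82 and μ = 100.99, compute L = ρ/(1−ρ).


ρ = λ/μ = 56.82/100.99 = 0.5626
L = ρ/(1−ρ) = 0.5626/(1 − 0.5626) = 0.5626/0.4374 = 1.2864

Final: 1.2864


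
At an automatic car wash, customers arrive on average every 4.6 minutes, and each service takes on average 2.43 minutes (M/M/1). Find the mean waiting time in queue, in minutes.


λ = 60/4.6 = 13.0435 /hr
μ = 60/2.43 = 24.6914 /hr
ρ = λ/μ = 13.0435/24.6914 = 0.5283
Wq = ρ/(μ−λ) = 0.5283/(24.6914−13.0435) = 0.04535 hr
In minutes: 0.04535·60 = 2.721 min

Final: 2.721 min


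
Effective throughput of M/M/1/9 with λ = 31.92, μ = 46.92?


ρ = 0.6803; P_K = (1−ρ)ρ^9/(1−ρ^10) = 0.010195
λ_eff = λ(1 − P_K) = 31.92·(1 − 0.010195) = 31.92·0.989805 = 31.5946 /hr

Final: 31.5946 /hr


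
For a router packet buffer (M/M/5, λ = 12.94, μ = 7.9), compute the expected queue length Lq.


a = λ/μ = 1.6380; ρ = a/5 = 0.3276
P₀ = 0.193876
Lq = P₀·a^c·ρ / (c!·(1−ρ)²) = 0.193876·11.79060·0.3276/(120·0.45213)
= 0.01380

Final: 0.01380


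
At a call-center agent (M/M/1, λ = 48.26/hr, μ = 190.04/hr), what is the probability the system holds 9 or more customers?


ρ = 48.26/190.04 = 0.2539
P(N ≥ n) = ρ^n = 0.2539^9 = 0.000004392

Final: 0.000004392


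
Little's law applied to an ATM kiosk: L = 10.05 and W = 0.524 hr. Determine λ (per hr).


λ = L/W = 10.05/0.524 = 19.1794 /hr

Final: 19.1794 /hr


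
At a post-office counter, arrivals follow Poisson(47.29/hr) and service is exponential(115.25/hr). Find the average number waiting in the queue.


ρ = 47.29/115.25 = 0.4103
Lq = ρ²/(1−ρ) = 0.1684/0.5897 = 0.2855

Final: 0.2855


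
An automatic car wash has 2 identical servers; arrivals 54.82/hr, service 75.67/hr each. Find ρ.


ρ = λ/(cμ) = 54.82/(2·75.67) = 54.82/151.34 = 0.3622

Final: 0.3622


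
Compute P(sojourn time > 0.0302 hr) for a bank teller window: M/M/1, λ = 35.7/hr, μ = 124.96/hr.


W ~ Exponential(μ−λ) for M/M/1.
μ − λ = 124.96 − 35.7 = 89.2600
P(W > t) = e^{−(μ−λ)t} = e^{−2.6957} = 0.067498

Final: 0.067498


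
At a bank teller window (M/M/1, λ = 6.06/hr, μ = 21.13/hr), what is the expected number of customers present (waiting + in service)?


ρ = λ/μ = 6.06/21.13 = 0.2868
L = ρ/(1−ρ) = 0.2868/(1 − 0.2868) = 0.2868/0.7132 = 0.4021

Final: 0.4021
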